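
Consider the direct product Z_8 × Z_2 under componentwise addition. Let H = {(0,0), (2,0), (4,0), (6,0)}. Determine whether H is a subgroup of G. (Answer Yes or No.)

|H| = 4 divides |G| = 16, consistent with Lagrange.
H contains the identity, every element's inverse is in H, and H is closed under +: it is a subgroup.
In fact H = ⟨(6,0)⟩.

Yes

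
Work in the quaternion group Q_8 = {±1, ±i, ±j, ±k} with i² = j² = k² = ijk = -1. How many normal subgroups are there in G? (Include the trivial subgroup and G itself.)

6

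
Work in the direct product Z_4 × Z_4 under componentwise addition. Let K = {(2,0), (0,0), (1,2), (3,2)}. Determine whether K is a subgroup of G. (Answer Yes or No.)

Yes

|K| = 4 divides |G| = 16, consistent with Lagrange.
K contains the identity, every element's inverse is in K, and K is closed under +: it is a subgroup.
In fact K = ⟨(3,2)⟩.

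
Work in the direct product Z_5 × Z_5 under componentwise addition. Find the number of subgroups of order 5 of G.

|G| = 25 and 5 | 25, so subgroups of order 5 are possible by Lagrange.
The subgroups of order 5 are: {(0,0), (0,1), (0,2), (0,3), (0,4)}; {(0,0), (1,0), (2,0), (3,0), (4,0)}; {(0,0), (1,1), (2,2), (3,3), (4,4)}; {(0,0), (1,2), (2,4), (3,1), (4,3)}; … (6 in all).
So G has 6 subgroups of order 5.

6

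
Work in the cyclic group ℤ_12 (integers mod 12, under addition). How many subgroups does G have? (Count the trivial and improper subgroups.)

6

A cyclic group of order 12 has exactly one subgroup for each divisor of 12.
Divisors of 12: 1, 2, 3, 4, 6, 12.
So ℤ_12 has 6 subgroups.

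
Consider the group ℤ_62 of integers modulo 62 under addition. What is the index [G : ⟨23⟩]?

|⟨23⟩| = 62 and |G| = 62.
By Lagrange, [G : H] = |G|/|H| = 62/62 = 1.

1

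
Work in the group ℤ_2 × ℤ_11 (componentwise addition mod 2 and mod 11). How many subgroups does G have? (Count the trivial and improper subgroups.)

4

|G| = 22, so by Lagrange every subgroup order divides 22. Divisors: 1, 2, 11, 22.
Subgroups by order — order 1: 1; order 2: 1; order 11: 1; order 22: 1.
Total: 1 + 1 + 1 + 1 = 4.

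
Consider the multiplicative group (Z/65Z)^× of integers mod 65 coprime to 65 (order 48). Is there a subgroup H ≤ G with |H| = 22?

No

22 does not divide |G| = 48, so by Lagrange no subgroup of order 22 exists.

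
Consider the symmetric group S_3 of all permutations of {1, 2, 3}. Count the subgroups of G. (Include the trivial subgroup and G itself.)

|G| = 6, so by Lagrange every subgroup order divides 6. Divisors: 1, 2, 3, 6.
Subgroups by order — order 1: 1; order 2: 3; order 3: 1; order 6: 1.
Total: 1 + 3 + 1 + 1 = 6.

6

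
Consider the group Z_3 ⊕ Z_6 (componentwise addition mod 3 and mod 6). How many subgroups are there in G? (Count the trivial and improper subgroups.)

12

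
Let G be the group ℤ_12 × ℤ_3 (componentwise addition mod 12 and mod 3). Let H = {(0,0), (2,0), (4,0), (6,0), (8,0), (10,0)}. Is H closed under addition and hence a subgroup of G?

Yes

|H| = 6 divides |G| = 36, consistent with Lagrange.
H contains the identity, every element's inverse is in H, and H is closed under +: it is a subgroup.
In fact H = ⟨(10,0)⟩.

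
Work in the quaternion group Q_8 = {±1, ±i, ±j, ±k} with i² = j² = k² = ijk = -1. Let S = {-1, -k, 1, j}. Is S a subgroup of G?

j ∈ S but its inverse -j ∉ S, so S is not a subgroup.

No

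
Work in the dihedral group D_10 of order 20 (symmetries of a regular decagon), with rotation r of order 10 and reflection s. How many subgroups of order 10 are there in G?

3

|G| = 20 and 10 | 20, so subgroups of order 10 are possible by Lagrange.
The subgroups of order 10 are: {e, r, r^2, r^3, r^4, r^5, r^6, r^7, r^8, r^9}; {e, r^2, r^4, r^6, r^8, s, r^2s, r^4s, r^6s, r^8s}; {e, r^2, r^4, r^6, r^8, rs, r^3s, r^5s, r^7s, r^9s}.
So G has 3 subgroups of order 10.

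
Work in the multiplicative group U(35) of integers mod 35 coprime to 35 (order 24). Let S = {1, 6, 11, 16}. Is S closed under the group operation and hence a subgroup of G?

Closure fails: 16 · 6 = 26 ∉ S. So S is not a subgroup.

No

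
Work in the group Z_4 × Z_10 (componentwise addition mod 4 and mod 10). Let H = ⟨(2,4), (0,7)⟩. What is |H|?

20

|⟨(2,4)⟩| = 10 and |⟨(0,7)⟩| = 10, so |H| is a multiple of lcm(10, 10) = 10 and divides |G| = 40.
Closing under the operation: H = {(0,0), (0,1), (0,2), (0,3), (0,4), (0,5), (0,6), (0,7), (0,8), (0,9), (2,0), (2,1), (2,2), (2,3), (2,4), (2,5), (2,6), (2,7), (2,8), (2,9)}, so |H| = 20.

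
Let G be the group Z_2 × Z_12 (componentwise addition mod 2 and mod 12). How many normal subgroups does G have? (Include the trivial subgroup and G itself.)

16

G is abelian, so every subgroup is normal.
G has 16 subgroups in total, hence 16 normal subgroups.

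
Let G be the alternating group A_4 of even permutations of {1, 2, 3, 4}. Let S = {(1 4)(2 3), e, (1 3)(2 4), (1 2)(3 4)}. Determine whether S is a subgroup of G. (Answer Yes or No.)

Yes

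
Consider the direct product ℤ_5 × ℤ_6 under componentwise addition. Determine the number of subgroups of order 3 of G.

|G| = 30 and 3 | 30, so subgroups of order 3 are possible by Lagrange.
The subgroups of order 3 are: {(0,0), (0,2), (0,4)}.
So G has 1 subgroup of order 3.

1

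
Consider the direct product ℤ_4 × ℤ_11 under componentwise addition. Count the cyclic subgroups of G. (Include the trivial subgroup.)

Group the elements of G by the cyclic subgroup they generate; each cyclic subgroup of order d accounts for φ(d) elements.
Cyclic subgroups by order — order 1: 1; order 2: 1; order 4: 1; order 11: 1; order 22: 1; order 44: 1.
Total: 6.

6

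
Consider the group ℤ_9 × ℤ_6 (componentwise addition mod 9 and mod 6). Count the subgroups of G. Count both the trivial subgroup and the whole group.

|G| = 54, so by Lagrange every subgroup order divides 54. Divisors: 1, 2, 3, 6, 9, 18, 27, 54.
Subgroups by order — order 1: 1; order 2: 1; order 3: 4; order 6: 4; order 9: 4; order 18: 4; order 27: 1; order 54: 1.
Total: 1 + 1 + 4 + 4 + 4 + 4 + 1 + 1 = 20.

20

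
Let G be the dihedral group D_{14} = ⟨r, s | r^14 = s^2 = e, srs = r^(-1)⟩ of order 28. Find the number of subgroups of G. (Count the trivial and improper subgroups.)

|G| = 28, so by Lagrange every subgroup order divides 28. Divisors: 1, 2, 4, 7, 14, 28.
Subgroups by order — order 1: 1; order 2: 15; order 4: 7; order 7: 1; order 14: 3; order 28: 1.
Total: 1 + 15 + 7 + 1 + 3 + 1 = 28.

28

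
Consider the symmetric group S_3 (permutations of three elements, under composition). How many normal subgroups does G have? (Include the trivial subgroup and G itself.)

G has 6 subgroups. Checking conjugation-invariance by order — order 1: 1/1 normal; order 2: 0/3 normal; order 3: 1/1 normal; order 6: 1/1 normal.
Total normal subgroups: 3.

3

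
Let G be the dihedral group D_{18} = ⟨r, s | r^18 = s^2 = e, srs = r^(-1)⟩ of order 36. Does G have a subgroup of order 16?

No

16 does not divide |G| = 36, so by Lagrange no subgroup of order 16 exists.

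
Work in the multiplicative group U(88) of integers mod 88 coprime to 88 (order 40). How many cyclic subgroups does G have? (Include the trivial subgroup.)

16

Group the elements of G by the cyclic subgroup they generate; each cyclic subgroup of order d accounts for φ(d) elements.
Cyclic subgroups by order — order 1: 1; order 2: 7; order 5: 1; order 10: 7.
Total: 16.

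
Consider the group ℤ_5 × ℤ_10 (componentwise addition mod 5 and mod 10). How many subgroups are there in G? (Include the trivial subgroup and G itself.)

|G| = 50, so by Lagrange every subgroup order divides 50. Divisors: 1, 2, 5, 10, 25, 50.
Subgroups by order — order 1: 1; order 2: 1; order 5: 6; order 10: 6; order 25: 1; order 50: 1.
Total: 1 + 1 + 6 + 6 + 1 + 1 = 16.

16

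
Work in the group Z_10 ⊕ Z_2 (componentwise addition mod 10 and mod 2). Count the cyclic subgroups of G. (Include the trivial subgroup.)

Each element a generates a cyclic subgroup ⟨a⟩; distinct elements may generate the same one (a cyclic group of order d has φ(d) generators).
Cyclic subgroups by order — order 1: 1; order 2: 3; order 5: 1; order 10: 3.
Total: 8.

8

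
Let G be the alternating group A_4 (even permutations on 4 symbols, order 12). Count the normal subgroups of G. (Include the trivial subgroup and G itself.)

3

G has 10 subgroups. Checking conjugation-invariance by order — order 1: 1/1 normal; order 2: 0/3 normal; order 3: 0/4 normal; order 4: 1/1 normal; order 12: 1/1 normal.
Total normal subgroups: 3.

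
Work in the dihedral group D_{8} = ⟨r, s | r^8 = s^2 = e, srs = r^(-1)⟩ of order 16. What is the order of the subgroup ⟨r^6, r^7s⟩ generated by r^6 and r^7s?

|⟨r^6⟩| = 4 and |⟨r^7s⟩| = 2, so |H| is a multiple of lcm(4, 2) = 4 and divides |G| = 16.
Closing under the operation: H = {e, r^2, r^4, r^6, rs, r^3s, r^5s, r^7s}, so |H| = 8.

8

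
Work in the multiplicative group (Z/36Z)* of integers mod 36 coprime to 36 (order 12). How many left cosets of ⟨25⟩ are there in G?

|⟨25⟩| = 3 and |G| = 12.
By Lagrange, [G : H] = |G|/|H| = 12/3 = 4.

4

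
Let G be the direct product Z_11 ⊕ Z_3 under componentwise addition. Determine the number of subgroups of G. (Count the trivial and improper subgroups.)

|G| = 33, so by Lagrange every subgroup order divides 33. Divisors: 1, 3, 11, 33.
Subgroups by order — order 1: 1; order 3: 1; order 11: 1; order 33: 1.
Total: 1 + 1 + 1 + 1 = 4.

4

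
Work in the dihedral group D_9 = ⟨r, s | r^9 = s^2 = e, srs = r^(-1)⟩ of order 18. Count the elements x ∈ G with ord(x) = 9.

6

The elements of order 9 are: r, r^2, r^4, r^5, r^7, r^8.
That's 6.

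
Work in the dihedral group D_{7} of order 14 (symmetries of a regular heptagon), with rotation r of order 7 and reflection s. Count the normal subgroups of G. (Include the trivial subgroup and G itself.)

G has 10 subgroups. Checking conjugation-invariance by order — order 1: 1/1 normal; order 2: 0/7 normal; order 7: 1/1 normal; order 14: 1/1 normal.
Total normal subgroups: 3.

3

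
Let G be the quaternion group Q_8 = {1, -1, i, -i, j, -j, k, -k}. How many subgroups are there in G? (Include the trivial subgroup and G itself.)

6

|G| = 8, so by Lagrange every subgroup order divides 8. Divisors: 1, 2, 4, 8.
Subgroups by order — order 1: 1; order 2: 1; order 4: 3; order 8: 1.
Total: 1 + 1 + 3 + 1 = 6.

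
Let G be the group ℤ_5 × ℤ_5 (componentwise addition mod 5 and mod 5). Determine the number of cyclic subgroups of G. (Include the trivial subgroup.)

7

Group the elements of G by the cyclic subgroup they generate; each cyclic subgroup of order d accounts for φ(d) elements.
Cyclic subgroups by order — order 1: 1; order 5: 6.
Total: 7.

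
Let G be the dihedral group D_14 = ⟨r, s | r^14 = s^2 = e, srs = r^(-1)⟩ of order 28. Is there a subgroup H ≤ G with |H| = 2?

Yes

2 | 28. A subgroup of order 2 is {e, r^10s}.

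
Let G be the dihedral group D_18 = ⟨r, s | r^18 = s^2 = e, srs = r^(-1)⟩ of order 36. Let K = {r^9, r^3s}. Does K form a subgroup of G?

No

The identity e ∉ K, so K is not a subgroup.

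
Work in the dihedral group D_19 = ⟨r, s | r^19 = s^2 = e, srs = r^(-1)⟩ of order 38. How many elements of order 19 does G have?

18

Enumerating element orders in G gives 18 elements of order 19.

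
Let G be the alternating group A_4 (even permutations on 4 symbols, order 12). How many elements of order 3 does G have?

The elements of order 3 are: (2 3 4), (2 4 3), (1 2 3), (1 2 4), (1 3 2), (1 3 4), (1 4 2), (1 4 3).
That's 8.

8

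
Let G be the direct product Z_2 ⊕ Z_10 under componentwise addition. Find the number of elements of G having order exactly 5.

4

An element (a,b) has order lcm(ord(a), ord(b)); count pairs with lcm equal to 5.
Enumerating gives 4 such elements.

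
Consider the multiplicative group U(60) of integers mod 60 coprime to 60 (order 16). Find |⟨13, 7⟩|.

|⟨13⟩| = 4 and |⟨7⟩| = 4, so |H| is a multiple of lcm(4, 4) = 4 and divides |G| = 16.
Closing under the operation: H = {1, 7, 13, 19, 31, 37, 43, 49}, so |H| = 8.

8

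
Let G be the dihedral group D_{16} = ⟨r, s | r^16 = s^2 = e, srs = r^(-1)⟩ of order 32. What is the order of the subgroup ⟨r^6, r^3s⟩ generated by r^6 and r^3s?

16

|⟨r^6⟩| = 8 and |⟨r^3s⟩| = 2, so |H| is a multiple of lcm(8, 2) = 8 and divides |G| = 32.
Closing under the operation: H = {e, r^2, r^4, r^6, r^8, r^10, r^12, r^14, rs, r^3s, r^5s, r^7s, r^9s, r^11s, r^13s, r^15s}, so |H| = 16.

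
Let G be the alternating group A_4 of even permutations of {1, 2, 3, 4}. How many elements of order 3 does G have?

8

The elements of order 3 are: (2 3 4), (2 4 3), (1 2 3), (1 2 4), (1 3 2), (1 3 4), (1 4 2), (1 4 3).
That's 8.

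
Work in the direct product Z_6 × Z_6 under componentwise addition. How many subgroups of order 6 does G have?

|G| = 36 and 6 | 36, so subgroups of order 6 are possible by Lagrange.
The subgroups of order 6 are: {(0,0), (0,1), (0,2), (0,3), (0,4), (0,5)}; {(0,0), (0,2), (0,4), (3,0), (3,2), (3,4)}; {(0,0), (0,2), (0,4), (3,1), (3,3), (3,5)}; {(0,0), (0,3), (2,0), (2,3), (4,0), (4,3)}; … (12 in all).
So G has 12 subgroups of order 6.

12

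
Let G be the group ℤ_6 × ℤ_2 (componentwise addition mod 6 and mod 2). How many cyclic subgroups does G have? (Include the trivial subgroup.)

Group the elements of G by the cyclic subgroup they generate; each cyclic subgroup of order d accounts for φ(d) elements.
Cyclic subgroups by order — order 1: 1; order 2: 3; order 3: 1; order 6: 3.
Total: 8.

8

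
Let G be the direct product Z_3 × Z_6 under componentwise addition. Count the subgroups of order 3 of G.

4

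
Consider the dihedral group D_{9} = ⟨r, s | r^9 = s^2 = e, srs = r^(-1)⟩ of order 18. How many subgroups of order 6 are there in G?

|G| = 18 and 6 | 18, so subgroups of order 6 are possible by Lagrange.
The subgroups of order 6 are: {e, r^3, r^6, r^2s, r^5s, r^8s}; {e, r^3, r^6, s, r^3s, r^6s}; {e, r^3, r^6, rs, r^4s, r^7s}.
So G has 3 subgroups of order 6.

3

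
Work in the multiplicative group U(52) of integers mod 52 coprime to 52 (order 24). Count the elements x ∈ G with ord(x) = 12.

8

The elements of order 12 are: 7, 11, 15, 19, 33, 37, 41, 45.
That's 8.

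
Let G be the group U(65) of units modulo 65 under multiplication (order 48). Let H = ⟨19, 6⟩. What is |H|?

|⟨19⟩| = 12 and |⟨6⟩| = 12, so |H| is a multiple of lcm(12, 12) = 12 and divides |G| = 48.
Closing under the operation: H = {1, 4, 6, 9, 11, 14, 16, 19, 21, 24, 29, 31, 34, 36, 41, 44, 46, 49, 51, 54, 56, 59, 61, 64}, so |H| = 24.

24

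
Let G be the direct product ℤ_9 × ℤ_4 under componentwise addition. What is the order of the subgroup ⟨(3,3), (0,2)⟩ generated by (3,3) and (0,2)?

12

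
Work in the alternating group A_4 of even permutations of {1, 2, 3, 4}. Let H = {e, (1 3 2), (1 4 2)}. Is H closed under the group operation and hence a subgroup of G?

No

(1 3 2) ∈ H but its inverse (1 2 3) ∉ H, so H is not a subgroup.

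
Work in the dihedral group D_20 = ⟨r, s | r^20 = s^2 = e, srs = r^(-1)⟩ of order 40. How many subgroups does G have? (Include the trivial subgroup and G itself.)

|G| = 40, so by Lagrange every subgroup order divides 40. Divisors: 1, 2, 4, 5, 8, 10, 20, 40.
Subgroups by order — order 1: 1; order 2: 21; order 4: 11; order 5: 1; order 8: 5; order 10: 5; order 20: 3; order 40: 1.
Total: 1 + 21 + 11 + 1 + 5 + 5 + 3 + 1 = 48.

48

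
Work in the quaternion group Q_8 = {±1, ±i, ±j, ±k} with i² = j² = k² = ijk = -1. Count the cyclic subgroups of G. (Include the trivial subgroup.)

5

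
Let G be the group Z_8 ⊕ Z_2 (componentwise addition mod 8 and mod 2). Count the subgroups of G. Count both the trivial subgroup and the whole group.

11

|G| = 16, so by Lagrange every subgroup order divides 16. Divisors: 1, 2, 4, 8, 16.
Subgroups by order — order 1: 1; order 2: 3; order 4: 3; order 8: 3; order 16: 1.
Total: 1 + 3 + 3 + 3 + 1 = 11.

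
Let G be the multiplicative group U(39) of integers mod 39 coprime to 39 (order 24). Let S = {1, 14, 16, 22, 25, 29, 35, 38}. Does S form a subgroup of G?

No

Closure fails: 35 · 38 = 4 ∉ S. So S is not a subgroup.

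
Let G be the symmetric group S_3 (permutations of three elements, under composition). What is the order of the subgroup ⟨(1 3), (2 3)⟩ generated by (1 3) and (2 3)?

6

|⟨(1 3)⟩| = 2 and |⟨(2 3)⟩| = 2, so |H| is a multiple of lcm(2, 2) = 2 and divides |G| = 6.
Closing {(1 3), (2 3)} under the group operation gives all of G, so |H| = 6.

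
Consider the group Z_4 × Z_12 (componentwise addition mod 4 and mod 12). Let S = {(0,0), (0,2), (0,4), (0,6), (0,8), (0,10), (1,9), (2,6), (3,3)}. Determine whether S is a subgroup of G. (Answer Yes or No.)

No

|S| = 9 does not divide |G| = 48, so by Lagrange S is not a subgroup.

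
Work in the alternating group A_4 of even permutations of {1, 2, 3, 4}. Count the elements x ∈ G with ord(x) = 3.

The elements of order 3 are: (2 3 4), (2 4 3), (1 2 3), (1 2 4), (1 3 2), (1 3 4), (1 4 2), (1 4 3).
That's 8.

8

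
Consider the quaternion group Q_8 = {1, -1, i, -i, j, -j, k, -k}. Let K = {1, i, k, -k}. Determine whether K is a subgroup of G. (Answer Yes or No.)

i ∈ K but its inverse -i ∉ K, so K is not a subgroup.

No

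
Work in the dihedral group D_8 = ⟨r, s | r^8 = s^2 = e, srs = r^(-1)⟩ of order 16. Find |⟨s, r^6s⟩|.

|⟨s⟩| = 2 and |⟨r^6s⟩| = 2, so |H| is a multiple of lcm(2, 2) = 2 and divides |G| = 16.
Closing under the operation: H = {e, r^2, r^4, r^6, s, r^2s, r^4s, r^6s}, so |H| = 8.

8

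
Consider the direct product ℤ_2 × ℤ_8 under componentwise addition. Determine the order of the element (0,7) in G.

8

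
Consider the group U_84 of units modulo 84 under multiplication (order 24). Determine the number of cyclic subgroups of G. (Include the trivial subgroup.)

16

Group the elements of G by the cyclic subgroup they generate; each cyclic subgroup of order d accounts for φ(d) elements.
Cyclic subgroups by order — order 1: 1; order 2: 7; order 3: 1; order 6: 7.
Total: 16.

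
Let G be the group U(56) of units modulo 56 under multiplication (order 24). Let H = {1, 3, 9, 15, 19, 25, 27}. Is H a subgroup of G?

No

|H| = 7 does not divide |G| = 24, so by Lagrange H is not a subgroup.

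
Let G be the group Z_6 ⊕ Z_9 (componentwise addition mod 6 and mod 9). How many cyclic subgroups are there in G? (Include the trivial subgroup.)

Each element a generates a cyclic subgroup ⟨a⟩; distinct elements may generate the same one (a cyclic group of order d has φ(d) generators).
Cyclic subgroups by order — order 1: 1; order 2: 1; order 3: 4; order 6: 4; order 9: 3; order 18: 3.
Total: 16.

16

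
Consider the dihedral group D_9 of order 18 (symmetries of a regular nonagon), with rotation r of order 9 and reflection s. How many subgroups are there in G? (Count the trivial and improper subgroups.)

16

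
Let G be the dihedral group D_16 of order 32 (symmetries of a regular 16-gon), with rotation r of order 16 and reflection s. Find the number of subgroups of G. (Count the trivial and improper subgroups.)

|G| = 32, so by Lagrange every subgroup order divides 32. Divisors: 1, 2, 4, 8, 16, 32.
Subgroups by order — order 1: 1; order 2: 17; order 4: 9; order 8: 5; order 16: 3; order 32: 1.
Total: 1 + 17 + 9 + 5 + 3 + 1 = 36.

36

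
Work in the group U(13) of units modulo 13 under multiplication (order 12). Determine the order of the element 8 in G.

4

Compute successive powers of 8 mod 13: 8, 12, 5, 1; 8^4 ≡ 1 (mod 13).
So |⟨8⟩| = 4.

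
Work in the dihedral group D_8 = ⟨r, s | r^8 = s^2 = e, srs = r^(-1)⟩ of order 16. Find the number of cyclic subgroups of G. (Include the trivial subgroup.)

Each element a generates a cyclic subgroup ⟨a⟩; distinct elements may generate the same one (a cyclic group of order d has φ(d) generators).
Cyclic subgroups by order — order 1: 1; order 2: 9; order 4: 1; order 8: 1.
Total: 12.

12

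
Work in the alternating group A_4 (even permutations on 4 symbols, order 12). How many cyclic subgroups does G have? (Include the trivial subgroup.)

8

A cyclic subgroup of order d is generated by each of its φ(d) elements of order d, so the cyclic subgroups of order d number (#elements of order d)/φ(d).
Cyclic subgroups by order — order 1: 1; order 2: 3; order 3: 4.
Total: 8.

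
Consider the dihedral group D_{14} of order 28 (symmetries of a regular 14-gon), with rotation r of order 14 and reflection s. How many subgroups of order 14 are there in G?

3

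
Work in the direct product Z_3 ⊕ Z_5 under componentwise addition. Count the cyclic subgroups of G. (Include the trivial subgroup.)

A cyclic subgroup of order d is generated by each of its φ(d) elements of order d, so the cyclic subgroups of order d number (#elements of order d)/φ(d).
Cyclic subgroups by order — order 1: 1; order 3: 1; order 5: 1; order 15: 1.
Total: 4.

4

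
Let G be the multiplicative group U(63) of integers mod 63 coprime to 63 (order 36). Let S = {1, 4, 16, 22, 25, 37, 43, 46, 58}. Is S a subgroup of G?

Yes

|S| = 9 divides |G| = 36, consistent with Lagrange.
S contains the identity, every element's inverse is in S, and S is closed under ·: it is a subgroup.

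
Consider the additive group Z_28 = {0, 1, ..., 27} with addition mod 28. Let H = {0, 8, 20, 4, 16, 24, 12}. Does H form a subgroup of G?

Yes

|H| = 7 divides |G| = 28, consistent with Lagrange.
H contains the identity, every element's inverse is in H, and H is closed under +: it is a subgroup.
In fact H = ⟨16⟩.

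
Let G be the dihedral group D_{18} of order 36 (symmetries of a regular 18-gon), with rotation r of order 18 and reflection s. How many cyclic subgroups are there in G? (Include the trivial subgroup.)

Each element a generates a cyclic subgroup ⟨a⟩; distinct elements may generate the same one (a cyclic group of order d has φ(d) generators).
Cyclic subgroups by order — order 1: 1; order 2: 19; order 3: 1; order 6: 1; order 9: 1; order 18: 1.
Total: 24.

24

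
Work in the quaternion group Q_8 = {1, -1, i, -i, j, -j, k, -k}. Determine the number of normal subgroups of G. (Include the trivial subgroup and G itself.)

G has 6 subgroups. Checking conjugation-invariance by order — order 1: 1/1 normal; order 2: 1/1 normal; order 4: 3/3 normal; order 8: 1/1 normal.
Total normal subgroups: 6.

6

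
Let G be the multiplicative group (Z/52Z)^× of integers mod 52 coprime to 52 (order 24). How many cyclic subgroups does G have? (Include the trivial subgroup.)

Each element a generates a cyclic subgroup ⟨a⟩; distinct elements may generate the same one (a cyclic group of order d has φ(d) generators).
Cyclic subgroups by order — order 1: 1; order 2: 3; order 3: 1; order 4: 2; order 6: 3; order 12: 2.
Total: 12.

12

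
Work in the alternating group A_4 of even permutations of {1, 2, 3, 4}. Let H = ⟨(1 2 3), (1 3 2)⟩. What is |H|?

|⟨(1 2 3)⟩| = 3 and |⟨(1 3 2)⟩| = 3, so |H| is a multiple of lcm(3, 3) = 3 and divides |G| = 12.
Closing under the operation: H = {e, (1 2 3), (1 3 2)}, so |H| = 3.

3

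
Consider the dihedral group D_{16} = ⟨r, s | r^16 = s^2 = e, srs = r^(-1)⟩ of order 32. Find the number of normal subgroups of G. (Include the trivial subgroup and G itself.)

8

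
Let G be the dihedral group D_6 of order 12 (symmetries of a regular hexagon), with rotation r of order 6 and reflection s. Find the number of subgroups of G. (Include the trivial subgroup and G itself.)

16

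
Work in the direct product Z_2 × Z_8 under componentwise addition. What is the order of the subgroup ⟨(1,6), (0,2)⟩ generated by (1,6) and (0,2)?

|⟨(1,6)⟩| = 4 and |⟨(0,2)⟩| = 4, so |H| is a multiple of lcm(4, 4) = 4 and divides |G| = 16.
Closing under the operation: H = {(0,0), (0,2), (0,4), (0,6), (1,0), (1,2), (1,4), (1,6)}, so |H| = 8.

8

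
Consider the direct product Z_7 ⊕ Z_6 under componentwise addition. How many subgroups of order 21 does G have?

1

|G| = 42 and 21 | 42, so subgroups of order 21 are possible by Lagrange.
The subgroups of order 21 are: {(0,0), (0,2), (0,4), (1,0), (1,2), (1,4), (2,0), (2,2), (2,4), (3,0), (3,2), (3,4), (4,0), (4,2), (4,4), (5,0), (5,2), (5,4), (6,0), (6,2), (6,4)}.
So G has 1 subgroup of order 21.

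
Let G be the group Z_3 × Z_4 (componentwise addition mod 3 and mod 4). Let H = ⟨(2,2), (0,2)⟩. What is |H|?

|⟨(2,2)⟩| = 6 and |⟨(0,2)⟩| = 2, so |H| is a multiple of lcm(6, 2) = 6 and divides |G| = 12.
Closing under the operation: H = {(0,0), (0,2), (1,0), (1,2), (2,0), (2,2)}, so |H| = 6.

6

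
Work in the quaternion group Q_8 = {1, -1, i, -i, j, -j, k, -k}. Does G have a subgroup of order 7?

No

7 does not divide |G| = 8, so by Lagrange no subgroup of order 7 exists.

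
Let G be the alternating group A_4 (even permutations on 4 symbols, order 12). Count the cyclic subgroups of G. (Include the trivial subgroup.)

Group the elements of G by the cyclic subgroup they generate; each cyclic subgroup of order d accounts for φ(d) elements.
Cyclic subgroups by order — order 1: 1; order 2: 3; order 3: 4.
Total: 8.

8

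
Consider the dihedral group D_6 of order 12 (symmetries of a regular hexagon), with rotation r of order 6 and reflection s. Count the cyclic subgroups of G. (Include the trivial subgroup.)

10

A cyclic subgroup of order d is generated by each of its φ(d) elements of order d, so the cyclic subgroups of order d number (#elements of order d)/φ(d).
Cyclic subgroups by order — order 1: 1; order 2: 7; order 3: 1; order 6: 1.
Total: 10.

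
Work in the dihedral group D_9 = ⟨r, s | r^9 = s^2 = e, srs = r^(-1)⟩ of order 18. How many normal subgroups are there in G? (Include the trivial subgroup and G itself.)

G has 16 subgroups. Checking conjugation-invariance by order — order 1: 1/1 normal; order 2: 0/9 normal; order 3: 1/1 normal; order 6: 0/3 normal; order 9: 1/1 normal; order 18: 1/1 normal.
Total normal subgroups: 4.

4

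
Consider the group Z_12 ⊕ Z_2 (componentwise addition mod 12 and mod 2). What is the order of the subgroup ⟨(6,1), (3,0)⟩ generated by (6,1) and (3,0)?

8

|⟨(6,1)⟩| = 2 and |⟨(3,0)⟩| = 4, so |H| is a multiple of lcm(2, 4) = 4 and divides |G| = 24.
Closing under the operation: H = {(0,0), (0,1), (3,0), (3,1), (6,0), (6,1), (9,0), (9,1)}, so |H| = 8.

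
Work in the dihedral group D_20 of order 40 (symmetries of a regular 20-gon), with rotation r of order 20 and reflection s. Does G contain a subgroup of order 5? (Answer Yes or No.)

5 | 40. A subgroup of order 5 is {e, r^4, r^8, r^12, r^16}.

Yes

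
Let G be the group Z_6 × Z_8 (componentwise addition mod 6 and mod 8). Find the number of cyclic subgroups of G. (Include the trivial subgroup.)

16

A cyclic subgroup of order d is generated by each of its φ(d) elements of order d, so the cyclic subgroups of order d number (#elements of order d)/φ(d).
Cyclic subgroups by order — order 1: 1; order 2: 3; order 3: 1; order 4: 2; order 6: 3; order 8: 2; order 12: 2; order 24: 2.
Total: 16.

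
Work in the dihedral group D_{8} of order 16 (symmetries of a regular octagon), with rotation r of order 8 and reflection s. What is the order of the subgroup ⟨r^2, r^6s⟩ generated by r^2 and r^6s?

8

|⟨r^2⟩| = 4 and |⟨r^6s⟩| = 2, so |H| is a multiple of lcm(4, 2) = 4 and divides |G| = 16.
Closing under the operation: H = {e, r^2, r^4, r^6, s, r^2s, r^4s, r^6s}, so |H| = 8.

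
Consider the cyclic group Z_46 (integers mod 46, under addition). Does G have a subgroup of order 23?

Yes

23 | 46. A subgroup of order 23 is {0, 2, 4, 6, 8, 10, 12, 14, 16, 18, 20, 22, 24, 26, 28, 30, 32, 34, 36, 38, 40, 42, 44}.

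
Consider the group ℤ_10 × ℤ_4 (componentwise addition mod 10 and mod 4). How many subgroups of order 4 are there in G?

3

|G| = 40 and 4 | 40, so subgroups of order 4 are possible by Lagrange.
The subgroups of order 4 are: {(0,0), (0,1), (0,2), (0,3)}; {(0,0), (0,2), (5,0), (5,2)}; {(0,0), (0,2), (5,1), (5,3)}.
So G has 3 subgroups of order 4.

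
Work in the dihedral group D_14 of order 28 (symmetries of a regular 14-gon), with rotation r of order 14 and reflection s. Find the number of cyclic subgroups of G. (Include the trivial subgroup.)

18

A cyclic subgroup of order d is generated by each of its φ(d) elements of order d, so the cyclic subgroups of order d number (#elements of order d)/φ(d).
Cyclic subgroups by order — order 1: 1; order 2: 15; order 7: 1; order 14: 1.
Total: 18.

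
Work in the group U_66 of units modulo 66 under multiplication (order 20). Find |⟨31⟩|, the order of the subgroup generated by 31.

5

Compute successive powers of 31 mod 66: 31, 37, 25, 49, 1; 31^5 ≡ 1 (mod 66).
So |⟨31⟩| = 5.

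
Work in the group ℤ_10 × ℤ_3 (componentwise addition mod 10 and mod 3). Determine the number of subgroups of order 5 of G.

|G| = 30 and 5 | 30, so subgroups of order 5 are possible by Lagrange.
The subgroups of order 5 are: {(0,0), (2,0), (4,0), (6,0), (8,0)}.
So G has 1 subgroup of order 5.

1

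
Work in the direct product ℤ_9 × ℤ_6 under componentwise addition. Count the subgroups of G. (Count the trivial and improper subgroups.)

20

|G| = 54, so by Lagrange every subgroup order divides 54. Divisors: 1, 2, 3, 6, 9, 18, 27, 54.
Subgroups by order — order 1: 1; order 2: 1; order 3: 4; order 6: 4; order 9: 4; order 18: 4; order 27: 1; order 54: 1.
Total: 1 + 1 + 4 + 4 + 4 + 4 + 1 + 1 = 20.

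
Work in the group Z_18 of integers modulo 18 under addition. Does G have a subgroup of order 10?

No

10 does not divide |G| = 18, so by Lagrange no subgroup of order 10 exists.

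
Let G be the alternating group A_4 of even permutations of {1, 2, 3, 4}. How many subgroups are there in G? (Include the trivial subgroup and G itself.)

10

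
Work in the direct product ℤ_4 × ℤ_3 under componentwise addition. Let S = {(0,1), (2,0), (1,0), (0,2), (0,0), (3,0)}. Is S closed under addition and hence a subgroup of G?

No

Closure fails: (0,1) + (1,0) = (1,1) ∉ S. So S is not a subgroup.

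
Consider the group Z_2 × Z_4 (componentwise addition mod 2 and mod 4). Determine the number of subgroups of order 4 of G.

|G| = 8 and 4 | 8, so subgroups of order 4 are possible by Lagrange.
The subgroups of order 4 are: {(0,0), (0,1), (0,2), (0,3)}; {(0,0), (0,2), (1,0), (1,2)}; {(0,0), (0,2), (1,1), (1,3)}.
So G has 3 subgroups of order 4.

3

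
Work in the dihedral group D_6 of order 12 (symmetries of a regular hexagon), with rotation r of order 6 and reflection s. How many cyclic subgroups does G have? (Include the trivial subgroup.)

A cyclic subgroup of order d is generated by each of its φ(d) elements of order d, so the cyclic subgroups of order d number (#elements of order d)/φ(d).
Cyclic subgroups by order — order 1: 1; order 2: 7; order 3: 1; order 6: 1.
Total: 10.

10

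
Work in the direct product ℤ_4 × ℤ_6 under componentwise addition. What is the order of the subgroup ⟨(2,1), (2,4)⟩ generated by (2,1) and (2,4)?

12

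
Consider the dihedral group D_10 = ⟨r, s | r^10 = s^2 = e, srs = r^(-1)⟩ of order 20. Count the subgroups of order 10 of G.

|G| = 20 and 10 | 20, so subgroups of order 10 are possible by Lagrange.
The subgroups of order 10 are: {e, r, r^2, r^3, r^4, r^5, r^6, r^7, r^8, r^9}; {e, r^2, r^4, r^6, r^8, s, r^2s, r^4s, r^6s, r^8s}; {e, r^2, r^4, r^6, r^8, rs, r^3s, r^5s, r^7s, r^9s}.
So G has 3 subgroups of order 10.

3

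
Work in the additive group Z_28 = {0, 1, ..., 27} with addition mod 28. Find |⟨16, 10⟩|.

14

|⟨16⟩| = 7 and |⟨10⟩| = 14, so |H| is a multiple of lcm(7, 14) = 14 and divides |G| = 28.
Closing under the operation: H = {0, 2, 4, 6, 8, 10, 12, 14, 16, 18, 20, 22, 24, 26}, so |H| = 14.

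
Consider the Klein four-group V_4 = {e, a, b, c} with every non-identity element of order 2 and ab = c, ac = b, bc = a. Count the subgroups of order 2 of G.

3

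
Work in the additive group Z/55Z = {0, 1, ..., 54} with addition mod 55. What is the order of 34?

55

In Z/55Z, the order of an element a is n/gcd(a, n).
gcd(34, 55) = 1, so |⟨34⟩| = 55/1 = 55.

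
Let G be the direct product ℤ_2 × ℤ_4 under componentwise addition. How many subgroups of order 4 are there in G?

|G| = 8 and 4 | 8, so subgroups of order 4 are possible by Lagrange.
The subgroups of order 4 are: {(0,0), (0,1), (0,2), (0,3)}; {(0,0), (0,2), (1,0), (1,2)}; {(0,0), (0,2), (1,1), (1,3)}.
So G has 3 subgroups of order 4.

3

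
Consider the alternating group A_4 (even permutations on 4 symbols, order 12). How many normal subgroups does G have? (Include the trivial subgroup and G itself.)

3

G has 10 subgroups. Checking conjugation-invariance by order — order 1: 1/1 normal; order 2: 0/3 normal; order 3: 0/4 normal; order 4: 1/1 normal; order 12: 1/1 normal.
Total normal subgroups: 3.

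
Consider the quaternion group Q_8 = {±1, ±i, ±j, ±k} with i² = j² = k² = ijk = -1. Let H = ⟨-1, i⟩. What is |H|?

4

|⟨-1⟩| = 2 and |⟨i⟩| = 4, so |H| is a multiple of lcm(2, 4) = 4 and divides |G| = 8.
Closing under the operation: H = {1, -1, i, -i}, so |H| = 4.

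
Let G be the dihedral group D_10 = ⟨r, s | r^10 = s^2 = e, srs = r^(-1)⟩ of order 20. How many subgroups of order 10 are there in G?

3

|G| = 20 and 10 | 20, so subgroups of order 10 are possible by Lagrange.
The subgroups of order 10 are: {e, r, r^2, r^3, r^4, r^5, r^6, r^7, r^8, r^9}; {e, r^2, r^4, r^6, r^8, s, r^2s, r^4s, r^6s, r^8s}; {e, r^2, r^4, r^6, r^8, rs, r^3s, r^5s, r^7s, r^9s}.
So G has 3 subgroups of order 10.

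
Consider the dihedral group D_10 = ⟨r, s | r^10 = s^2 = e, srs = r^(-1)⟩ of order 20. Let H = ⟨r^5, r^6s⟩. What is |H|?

|⟨r^5⟩| = 2 and |⟨r^6s⟩| = 2, so |H| is a multiple of lcm(2, 2) = 2 and divides |G| = 20.
Closing under the operation: H = {e, r^5, rs, r^6s}, so |H| = 4.

4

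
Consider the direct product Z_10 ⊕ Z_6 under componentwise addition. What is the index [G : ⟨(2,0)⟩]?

|⟨(2,0)⟩| = 5 and |G| = 60.
By Lagrange, [G : H] = |G|/|H| = 60/5 = 12.

12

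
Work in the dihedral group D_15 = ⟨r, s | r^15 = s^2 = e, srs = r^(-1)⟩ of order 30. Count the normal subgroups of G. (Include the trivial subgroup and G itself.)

5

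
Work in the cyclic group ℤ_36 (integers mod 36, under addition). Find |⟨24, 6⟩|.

|⟨24⟩| = 3 and |⟨6⟩| = 6, so |H| is a multiple of lcm(3, 6) = 6 and divides |G| = 36.
Closing under the operation: H = {0, 6, 12, 18, 24, 30}, so |H| = 6.

6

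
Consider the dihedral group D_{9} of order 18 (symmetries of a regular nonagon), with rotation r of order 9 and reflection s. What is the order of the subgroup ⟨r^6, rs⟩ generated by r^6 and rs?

|⟨r^6⟩| = 3 and |⟨rs⟩| = 2, so |H| is a multiple of lcm(3, 2) = 6 and divides |G| = 18.
Closing under the operation: H = {e, r^3, r^6, rs, r^4s, r^7s}, so |H| = 6.

6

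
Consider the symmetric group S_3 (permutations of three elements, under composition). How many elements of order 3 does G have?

2

The elements of order 3 are: (1 2 3), (1 3 2).
That's 2.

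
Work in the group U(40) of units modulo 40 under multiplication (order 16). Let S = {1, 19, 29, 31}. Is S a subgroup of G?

Yes

|S| = 4 divides |G| = 16, consistent with Lagrange.
S contains the identity, every element's inverse is in S, and S is closed under ·: it is a subgroup.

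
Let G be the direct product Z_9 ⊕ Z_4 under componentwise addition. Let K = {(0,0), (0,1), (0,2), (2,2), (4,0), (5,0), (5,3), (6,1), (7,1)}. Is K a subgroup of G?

No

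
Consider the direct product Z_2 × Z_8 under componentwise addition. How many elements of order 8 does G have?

8

An element (a,b) has order lcm(ord(a), ord(b)); count pairs with lcm equal to 8.
Enumerating gives 8 such elements.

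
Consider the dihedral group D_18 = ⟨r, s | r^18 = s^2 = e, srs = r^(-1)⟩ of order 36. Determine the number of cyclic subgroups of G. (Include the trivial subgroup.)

Each element a generates a cyclic subgroup ⟨a⟩; distinct elements may generate the same one (a cyclic group of order d has φ(d) generators).
Cyclic subgroups by order — order 1: 1; order 2: 19; order 3: 1; order 6: 1; order 9: 1; order 18: 1.
Total: 24.

24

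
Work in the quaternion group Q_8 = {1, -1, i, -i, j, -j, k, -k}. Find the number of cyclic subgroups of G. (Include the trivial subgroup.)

Group the elements of G by the cyclic subgroup they generate; each cyclic subgroup of order d accounts for φ(d) elements.
Cyclic subgroups by order — order 1: 1; order 2: 1; order 4: 3.
Total: 5.

5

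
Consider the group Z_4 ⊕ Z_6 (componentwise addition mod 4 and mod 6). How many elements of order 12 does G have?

An element (a,b) has order lcm(ord(a), ord(b)); count pairs with lcm equal to 12.
Enumerating gives 8 such elements.

8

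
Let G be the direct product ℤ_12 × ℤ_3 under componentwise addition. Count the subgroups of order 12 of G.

4

|G| = 36 and 12 | 36, so subgroups of order 12 are possible by Lagrange.
The subgroups of order 12 are: {(0,0), (0,1), (0,2), (3,0), (3,1), (3,2), (6,0), (6,1), (6,2), (9,0), (9,1), (9,2)}; {(0,0), (1,0), (2,0), (3,0), (4,0), (5,0), (6,0), (7,0), (8,0), (9,0), (10,0), (11,0)}; {(0,0), (1,1), (2,2), (3,0), (4,1), (5,2), (6,0), (7,1), (8,2), (9,0), (10,1), (11,2)}; {(0,0), (1,2), (2,1), (3,0), (4,2), (5,1), (6,0), (7,2), (8,1), (9,0), (10,2), (11,1)}.
So G has 4 subgroups of order 12.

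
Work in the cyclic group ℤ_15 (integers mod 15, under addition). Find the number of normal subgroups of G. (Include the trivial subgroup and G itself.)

G is abelian, so every subgroup is normal.
G has 4 subgroups in total, hence 4 normal subgroups.

4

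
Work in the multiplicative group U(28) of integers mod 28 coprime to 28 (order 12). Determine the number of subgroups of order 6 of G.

3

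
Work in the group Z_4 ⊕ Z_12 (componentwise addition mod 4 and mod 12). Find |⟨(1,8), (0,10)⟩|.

24

|⟨(1,8)⟩| = 12 and |⟨(0,10)⟩| = 6, so |H| is a multiple of lcm(12, 6) = 12 and divides |G| = 48.
Closing under the operation: H = {(0,0), (0,2), (0,4), (0,6), (0,8), (0,10), (1,0), (1,2), (1,4), (1,6), (1,8), (1,10), (2,0), (2,2), (2,4), (2,6), (2,8), (2,10), (3,0), (3,2), (3,4), (3,6), (3,8), (3,10)}, so |H| = 24.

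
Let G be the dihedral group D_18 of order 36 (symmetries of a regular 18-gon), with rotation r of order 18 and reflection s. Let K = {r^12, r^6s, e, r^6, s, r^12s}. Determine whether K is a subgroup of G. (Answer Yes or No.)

|K| = 6 divides |G| = 36, consistent with Lagrange.
K contains the identity, every element's inverse is in K, and K is closed under ·: it is a subgroup.

Yes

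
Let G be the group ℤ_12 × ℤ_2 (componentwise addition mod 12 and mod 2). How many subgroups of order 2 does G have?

|G| = 24 and 2 | 24, so subgroups of order 2 are possible by Lagrange.
The subgroups of order 2 are: {(0,0), (0,1)}; {(0,0), (6,0)}; {(0,0), (6,1)}.
So G has 3 subgroups of order 2.

3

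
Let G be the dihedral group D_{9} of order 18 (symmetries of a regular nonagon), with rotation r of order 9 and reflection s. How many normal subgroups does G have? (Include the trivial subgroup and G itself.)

G has 16 subgroups. Checking conjugation-invariance by order — order 1: 1/1 normal; order 2: 0/9 normal; order 3: 1/1 normal; order 6: 0/3 normal; order 9: 1/1 normal; order 18: 1/1 normal.
Total normal subgroups: 4.

4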